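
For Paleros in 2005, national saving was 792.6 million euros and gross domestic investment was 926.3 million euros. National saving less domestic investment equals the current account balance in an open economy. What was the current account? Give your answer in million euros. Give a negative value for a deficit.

-133.7

CA = S - I = 792.6 - 926.3 = -133.7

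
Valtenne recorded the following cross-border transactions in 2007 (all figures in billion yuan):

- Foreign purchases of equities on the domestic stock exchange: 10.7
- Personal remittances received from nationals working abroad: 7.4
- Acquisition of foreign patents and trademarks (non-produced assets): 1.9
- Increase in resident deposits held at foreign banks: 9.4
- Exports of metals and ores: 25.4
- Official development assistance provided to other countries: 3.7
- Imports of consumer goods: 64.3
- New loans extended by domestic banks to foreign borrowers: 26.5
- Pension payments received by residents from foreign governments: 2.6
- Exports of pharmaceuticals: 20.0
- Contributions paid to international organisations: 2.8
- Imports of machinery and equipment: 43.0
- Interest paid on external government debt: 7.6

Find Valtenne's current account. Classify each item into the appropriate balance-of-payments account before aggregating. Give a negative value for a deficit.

-66.0

Goods: 25.4 - 43.0 - 64.3 + 20.0 = -61.9
Primary income: -7.6
Secondary income: 7.4 - 3.7 + 2.6 - 2.8 = 3.5
Current account = (-61.9) + (-7.6) + 3.5 = -66.0
(Excluded from the current account — financial account: foreign purchases of equities on the domestic stock exchange 10.7, increase in resident deposits held at foreign banks 9.4, new loans extended by domestic banks to foreign borrowers 26.5; capital account: acquisition of foreign patents and trademarks (non-produced assets) 1.9.)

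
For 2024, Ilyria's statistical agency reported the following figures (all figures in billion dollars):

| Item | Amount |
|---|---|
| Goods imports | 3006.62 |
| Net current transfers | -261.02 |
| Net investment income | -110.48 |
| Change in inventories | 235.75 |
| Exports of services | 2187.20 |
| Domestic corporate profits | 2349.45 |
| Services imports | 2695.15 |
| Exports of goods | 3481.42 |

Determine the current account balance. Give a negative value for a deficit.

Goods balance = 3481.42 - 3006.62 = 474.80
Services balance = 2187.20 - 2695.15 = -507.95
Trade balance (goods + services) = 474.80 + (-507.95) = -33.15
Net primary income = -110.48
Net secondary income = -261.02
Current account = -33.15 + (-110.48) + (-261.02) = -404.65

-404.65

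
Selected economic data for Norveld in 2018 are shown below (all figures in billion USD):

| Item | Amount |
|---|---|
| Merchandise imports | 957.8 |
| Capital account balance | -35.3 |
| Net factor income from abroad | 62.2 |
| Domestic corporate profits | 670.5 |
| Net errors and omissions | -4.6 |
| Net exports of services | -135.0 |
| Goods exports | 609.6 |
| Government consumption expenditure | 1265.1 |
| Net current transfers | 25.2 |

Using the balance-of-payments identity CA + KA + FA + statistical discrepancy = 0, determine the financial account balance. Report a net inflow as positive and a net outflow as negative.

435.7

Goods balance = 609.6 - 957.8 = -348.2
Services balance = -135.0
Trade balance (goods + services) = -348.2 + (-135.0) = -483.2
Net primary income = 62.2
Net secondary income = 25.2
Current account = -483.2 + 62.2 + 25.2 = -395.8
Financial account = -(-395.8 + (-35.3) + (-4.6)) = 435.7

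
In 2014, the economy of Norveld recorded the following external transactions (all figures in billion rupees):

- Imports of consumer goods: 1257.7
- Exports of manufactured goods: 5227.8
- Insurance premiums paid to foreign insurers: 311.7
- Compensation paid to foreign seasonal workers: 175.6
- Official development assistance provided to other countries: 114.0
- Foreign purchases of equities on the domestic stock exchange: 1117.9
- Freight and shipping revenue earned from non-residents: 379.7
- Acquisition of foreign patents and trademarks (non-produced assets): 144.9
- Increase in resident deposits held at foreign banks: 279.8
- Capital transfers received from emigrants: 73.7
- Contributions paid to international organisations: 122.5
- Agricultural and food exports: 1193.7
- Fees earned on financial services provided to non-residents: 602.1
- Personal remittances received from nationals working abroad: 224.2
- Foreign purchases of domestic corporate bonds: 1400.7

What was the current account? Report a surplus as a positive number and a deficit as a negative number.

5646.0

Goods: 5227.8 - 1257.7 + 1193.7 = 5163.8
Services: 379.7 + 602.1 - 311.7 = 670.1
Primary income: -175.6
Secondary income: -122.5 + 224.2 - 114.0 = -12.3
Current account = 5163.8 + 670.1 + (-175.6) + (-12.3) = 5646.0
(Excluded from the current account — financial account: foreign purchases of equities on the domestic stock exchange 1117.9, increase in resident deposits held at foreign banks 279.8, foreign purchases of domestic corporate bonds 1400.7; capital account: acquisition of foreign patents and trademarks (non-produced assets) 144.9, capital transfers received from emigrants 73.7.)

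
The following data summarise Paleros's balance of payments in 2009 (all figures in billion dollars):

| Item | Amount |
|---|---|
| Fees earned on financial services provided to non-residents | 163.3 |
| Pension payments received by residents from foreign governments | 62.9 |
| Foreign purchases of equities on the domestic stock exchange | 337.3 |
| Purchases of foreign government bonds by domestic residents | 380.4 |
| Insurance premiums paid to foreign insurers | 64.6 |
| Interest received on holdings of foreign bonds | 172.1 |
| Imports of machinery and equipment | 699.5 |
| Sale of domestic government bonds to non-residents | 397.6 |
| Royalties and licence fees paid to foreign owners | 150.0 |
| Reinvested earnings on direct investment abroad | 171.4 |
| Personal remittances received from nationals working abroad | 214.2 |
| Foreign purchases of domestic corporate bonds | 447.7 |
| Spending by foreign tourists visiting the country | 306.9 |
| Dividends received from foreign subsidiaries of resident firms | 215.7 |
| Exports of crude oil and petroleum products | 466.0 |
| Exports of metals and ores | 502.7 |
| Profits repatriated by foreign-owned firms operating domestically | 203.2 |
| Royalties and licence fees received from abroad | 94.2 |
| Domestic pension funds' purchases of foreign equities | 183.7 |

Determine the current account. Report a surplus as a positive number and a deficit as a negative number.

1252.1

Goods: -699.5 + 502.7 + 466.0 = 269.2
Services: 94.2 + 306.9 - 150.0 - 64.6 + 163.3 = 349.8
Primary income: 172.1 + 215.7 - 203.2 + 171.4 = 356.0
Secondary income: 62.9 + 214.2 = 277.1
Current account = 269.2 + 349.8 + 356.0 + 277.1 = 1252.1
(Excluded from the current account — financial account: foreign purchases of equities on the domestic stock exchange 337.3, purchases of foreign government bonds by domestic residents 380.4, sale of domestic government bonds to non-residents 397.6, foreign purchases of domestic corporate bonds 447.7, domestic pension funds' purchases of foreign equities 183.7.)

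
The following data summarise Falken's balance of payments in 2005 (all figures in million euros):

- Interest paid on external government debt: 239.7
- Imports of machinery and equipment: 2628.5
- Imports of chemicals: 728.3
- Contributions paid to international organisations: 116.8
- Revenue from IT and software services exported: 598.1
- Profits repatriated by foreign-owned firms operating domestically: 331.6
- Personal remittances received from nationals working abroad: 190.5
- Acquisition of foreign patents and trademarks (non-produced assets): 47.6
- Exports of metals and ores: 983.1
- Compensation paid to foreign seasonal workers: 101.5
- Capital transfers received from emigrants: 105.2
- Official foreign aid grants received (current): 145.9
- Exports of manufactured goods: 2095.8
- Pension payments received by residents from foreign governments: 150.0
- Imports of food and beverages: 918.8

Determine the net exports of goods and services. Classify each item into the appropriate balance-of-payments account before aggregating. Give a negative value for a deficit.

-598.6

Goods: -918.8 + 983.1 + 2095.8 - 2628.5 - 728.3 = -1196.7
Services: 598.1
Trade balance = -1196.7 + 598.1 = -598.6
(Excluded from the trade balance — primary income: interest paid on external government debt 239.7, profits repatriated by foreign-owned firms operating domestically 331.6, compensation paid to foreign seasonal workers 101.5; secondary income: contributions paid to international organisations 116.8, personal remittances received from nationals working abroad 190.5, official foreign aid grants received (current) 145.9, pension payments received by residents from foreign governments 150.0; capital account: acquisition of foreign patents and trademarks (non-produced assets) 47.6, capital transfers received from emigrants 105.2.)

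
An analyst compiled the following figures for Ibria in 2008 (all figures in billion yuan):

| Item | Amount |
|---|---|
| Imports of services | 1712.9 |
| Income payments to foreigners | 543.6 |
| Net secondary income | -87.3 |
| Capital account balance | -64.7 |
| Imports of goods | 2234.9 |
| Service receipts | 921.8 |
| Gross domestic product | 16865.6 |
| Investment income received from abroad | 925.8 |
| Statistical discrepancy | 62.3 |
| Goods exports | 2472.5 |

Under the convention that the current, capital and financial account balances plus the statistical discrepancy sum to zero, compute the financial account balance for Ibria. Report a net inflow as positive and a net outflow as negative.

261.0

Goods balance = 2472.5 - 2234.9 = 237.6
Services balance = 921.8 - 1712.9 = -791.1
Trade balance (goods + services) = 237.6 + (-791.1) = -553.5
Net primary income = 925.8 - 543.6 = 382.2
Net secondary income = -87.3
Current account = -553.5 + 382.2 + (-87.3) = -258.6
Financial account = -(-258.6 + (-64.7) + 62.3) = 261.0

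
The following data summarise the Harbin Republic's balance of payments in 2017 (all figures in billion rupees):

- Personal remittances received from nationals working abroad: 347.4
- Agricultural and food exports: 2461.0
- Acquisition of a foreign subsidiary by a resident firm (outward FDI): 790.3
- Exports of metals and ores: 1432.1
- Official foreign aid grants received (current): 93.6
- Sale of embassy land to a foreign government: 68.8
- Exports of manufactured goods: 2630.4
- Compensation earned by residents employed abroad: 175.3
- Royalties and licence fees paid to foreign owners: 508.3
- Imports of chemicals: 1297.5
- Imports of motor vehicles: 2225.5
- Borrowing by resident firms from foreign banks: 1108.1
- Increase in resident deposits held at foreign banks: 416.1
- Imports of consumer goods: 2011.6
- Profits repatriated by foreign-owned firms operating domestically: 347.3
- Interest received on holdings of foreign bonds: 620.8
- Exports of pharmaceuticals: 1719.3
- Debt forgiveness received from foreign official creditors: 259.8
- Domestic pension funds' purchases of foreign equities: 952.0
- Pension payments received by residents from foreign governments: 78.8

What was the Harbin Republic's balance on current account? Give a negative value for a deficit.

Goods: 2630.4 + 2461.0 + 1719.3 + 1432.1 - 2225.5 - 1297.5 - 2011.6 = 2708.2
Services: -508.3
Primary income: -347.3 + 620.8 + 175.3 = 448.8
Secondary income: 347.4 + 78.8 + 93.6 = 519.8
Current account = 2708.2 + (-508.3) + 448.8 + 519.8 = 3168.5
(Excluded from the current account — financial account: acquisition of a foreign subsidiary by a resident firm (outward FDI) 790.3, borrowing by resident firms from foreign banks 1108.1, increase in resident deposits held at foreign banks 416.1, domestic pension funds' purchases of foreign equities 952.0; capital account: sale of embassy land to a foreign government 68.8, debt forgiveness received from foreign official creditors 259.8.)

3168.5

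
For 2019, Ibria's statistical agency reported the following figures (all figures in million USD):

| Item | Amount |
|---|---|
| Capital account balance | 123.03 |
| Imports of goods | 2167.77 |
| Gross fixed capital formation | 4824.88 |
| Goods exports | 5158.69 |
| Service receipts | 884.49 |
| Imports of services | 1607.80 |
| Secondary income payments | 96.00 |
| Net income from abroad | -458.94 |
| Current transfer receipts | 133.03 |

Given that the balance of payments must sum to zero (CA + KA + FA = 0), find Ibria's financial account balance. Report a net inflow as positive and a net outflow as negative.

Goods balance = 5158.69 - 2167.77 = 2990.92
Services balance = 884.49 - 1607.80 = -723.31
Trade balance (goods + services) = 2990.92 + (-723.31) = 2267.61
Net primary income = -458.94
Net secondary income = 133.03 - 96.00 = 37.03
Current account = 2267.61 + (-458.94) + 37.03 = 1845.70
Financial account = -(1845.70 + 123.03) = -1968.73

-1968.73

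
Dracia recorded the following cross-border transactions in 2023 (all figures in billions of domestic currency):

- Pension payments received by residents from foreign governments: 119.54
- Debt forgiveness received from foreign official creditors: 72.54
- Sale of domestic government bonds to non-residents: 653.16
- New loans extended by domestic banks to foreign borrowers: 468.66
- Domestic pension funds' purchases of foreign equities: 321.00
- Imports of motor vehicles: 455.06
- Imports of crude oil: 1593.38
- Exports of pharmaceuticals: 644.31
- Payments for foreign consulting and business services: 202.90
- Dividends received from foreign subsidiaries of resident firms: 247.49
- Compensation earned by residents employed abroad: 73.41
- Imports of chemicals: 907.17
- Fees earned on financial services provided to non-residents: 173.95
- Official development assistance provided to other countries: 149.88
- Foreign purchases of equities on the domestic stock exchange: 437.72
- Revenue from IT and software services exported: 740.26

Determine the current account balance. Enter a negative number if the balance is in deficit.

-1309.43

Goods: -907.17 + 644.31 - 1593.38 - 455.06 = -2311.30
Services: 173.95 + 740.26 - 202.90 = 711.31
Primary income: 73.41 + 247.49 = 320.90
Secondary income: -149.88 + 119.54 = -30.34
Current account = (-2311.30) + 711.31 + 320.90 + (-30.34) = -1309.43
(Excluded from the current account — capital account: debt forgiveness received from foreign official creditors 72.54; financial account: sale of domestic government bonds to non-residents 653.16, new loans extended by domestic banks to foreign borrowers 468.66, domestic pension funds' purchases of foreign equities 321.00, foreign purchases of equities on the domestic stock exchange 437.72.)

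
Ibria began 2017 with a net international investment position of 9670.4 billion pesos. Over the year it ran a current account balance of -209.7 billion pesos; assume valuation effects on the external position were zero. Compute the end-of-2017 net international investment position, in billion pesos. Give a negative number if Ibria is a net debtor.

9460.7

With no valuation effects, change in NIIP = current account = -209.7
End-of-year NIIP = 9670.4 + (-209.7) = 9460.7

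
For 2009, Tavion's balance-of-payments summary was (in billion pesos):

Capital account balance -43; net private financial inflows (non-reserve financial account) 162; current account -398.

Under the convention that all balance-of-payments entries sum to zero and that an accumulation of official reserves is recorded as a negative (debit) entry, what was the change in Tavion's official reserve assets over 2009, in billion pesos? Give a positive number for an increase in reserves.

-279

Official reserve transactions balance = -((-398) + (-43) + 162) = 279
An accumulation of reserves is recorded as a debit (negative entry), so the change in the stock of reserves is the negative of that balance.
Change in official reserves = -(279) = -279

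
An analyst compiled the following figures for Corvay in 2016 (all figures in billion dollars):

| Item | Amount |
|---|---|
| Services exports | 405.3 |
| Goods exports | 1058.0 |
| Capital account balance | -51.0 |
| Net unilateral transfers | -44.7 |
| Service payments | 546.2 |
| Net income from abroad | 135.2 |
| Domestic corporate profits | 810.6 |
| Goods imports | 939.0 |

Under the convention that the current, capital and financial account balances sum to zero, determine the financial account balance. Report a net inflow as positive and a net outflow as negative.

Goods balance = 1058.0 - 939.0 = 119.0
Services balance = 405.3 - 546.2 = -140.9
Trade balance (goods + services) = 119.0 + (-140.9) = -21.9
Net primary income = 135.2
Net secondary income = -44.7
Current account = -21.9 + 135.2 + (-44.7) = 68.6
Financial account = -(68.6 + (-51.0)) = -17.6

-17.6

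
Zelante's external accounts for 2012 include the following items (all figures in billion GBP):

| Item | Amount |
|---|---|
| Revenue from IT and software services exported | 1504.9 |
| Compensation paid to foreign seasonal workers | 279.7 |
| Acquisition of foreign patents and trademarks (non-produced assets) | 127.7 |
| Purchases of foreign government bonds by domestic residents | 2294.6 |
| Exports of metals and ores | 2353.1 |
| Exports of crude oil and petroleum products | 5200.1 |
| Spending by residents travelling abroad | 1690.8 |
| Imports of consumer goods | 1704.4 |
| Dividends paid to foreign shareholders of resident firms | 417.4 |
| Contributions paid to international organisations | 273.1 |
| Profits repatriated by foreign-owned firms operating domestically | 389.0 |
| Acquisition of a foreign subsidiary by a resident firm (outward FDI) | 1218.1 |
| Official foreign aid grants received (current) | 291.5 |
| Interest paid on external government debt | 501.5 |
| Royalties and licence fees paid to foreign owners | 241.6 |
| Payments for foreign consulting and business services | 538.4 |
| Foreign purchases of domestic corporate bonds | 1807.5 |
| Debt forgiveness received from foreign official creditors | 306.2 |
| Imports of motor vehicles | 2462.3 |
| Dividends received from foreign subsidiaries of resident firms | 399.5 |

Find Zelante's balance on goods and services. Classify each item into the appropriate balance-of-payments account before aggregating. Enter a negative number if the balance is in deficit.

Goods: 5200.1 - 1704.4 + 2353.1 - 2462.3 = 3386.5
Services: -1690.8 - 241.6 + 1504.9 - 538.4 = -965.9
Trade balance = 3386.5 + (-965.9) = 2420.6
(Excluded from the trade balance — primary income: compensation paid to foreign seasonal workers 279.7, dividends paid to foreign shareholders of resident firms 417.4, profits repatriated by foreign-owned firms operating domestically 389.0, interest paid on external government debt 501.5, dividends received from foreign subsidiaries of resident firms 399.5; capital account: acquisition of foreign patents and trademarks (non-produced assets) 127.7, debt forgiveness received from foreign official creditors 306.2; financial account: purchases of foreign government bonds by domestic residents 2294.6, acquisition of a foreign subsidiary by a resident firm (outward FDI) 1218.1, foreign purchases of domestic corporate bonds 1807.5; secondary income: contributions paid to international organisations 273.1, official foreign aid grants received (current) 291.5.)

2420.6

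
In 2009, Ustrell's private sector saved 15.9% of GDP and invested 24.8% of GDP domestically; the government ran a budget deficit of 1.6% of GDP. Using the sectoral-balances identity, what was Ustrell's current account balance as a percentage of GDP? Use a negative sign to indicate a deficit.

-10.5

By the sectoral-balances identity, CA = (S_private - I) + (T - G).
Private balance = 15.9 - 24.8 = -8.9
Government balance (T - G) = -1.6
CA = -8.9 + (-1.6) = -10.5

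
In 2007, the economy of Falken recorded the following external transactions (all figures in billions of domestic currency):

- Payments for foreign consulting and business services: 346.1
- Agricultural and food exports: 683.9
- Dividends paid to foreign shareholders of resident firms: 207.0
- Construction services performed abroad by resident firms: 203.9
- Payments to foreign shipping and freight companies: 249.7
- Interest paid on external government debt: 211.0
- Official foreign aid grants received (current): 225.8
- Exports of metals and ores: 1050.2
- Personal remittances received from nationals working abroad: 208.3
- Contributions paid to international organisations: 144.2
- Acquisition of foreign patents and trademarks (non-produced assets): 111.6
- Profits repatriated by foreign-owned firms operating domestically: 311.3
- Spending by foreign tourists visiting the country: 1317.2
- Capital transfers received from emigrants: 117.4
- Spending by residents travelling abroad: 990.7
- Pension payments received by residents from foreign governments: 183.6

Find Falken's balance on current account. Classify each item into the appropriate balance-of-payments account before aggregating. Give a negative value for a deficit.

1412.9

Goods: 683.9 + 1050.2 = 1734.1
Services: -249.7 - 346.1 + 203.9 - 990.7 + 1317.2 = -65.4
Primary income: -311.3 - 211.0 - 207.0 = -729.3
Secondary income: 225.8 + 208.3 - 144.2 + 183.6 = 473.5
Current account = 1734.1 + (-65.4) + (-729.3) + 473.5 = 1412.9
(Excluded from the current account — capital account: acquisition of foreign patents and trademarks (non-produced assets) 111.6, capital transfers received from emigrants 117.4.)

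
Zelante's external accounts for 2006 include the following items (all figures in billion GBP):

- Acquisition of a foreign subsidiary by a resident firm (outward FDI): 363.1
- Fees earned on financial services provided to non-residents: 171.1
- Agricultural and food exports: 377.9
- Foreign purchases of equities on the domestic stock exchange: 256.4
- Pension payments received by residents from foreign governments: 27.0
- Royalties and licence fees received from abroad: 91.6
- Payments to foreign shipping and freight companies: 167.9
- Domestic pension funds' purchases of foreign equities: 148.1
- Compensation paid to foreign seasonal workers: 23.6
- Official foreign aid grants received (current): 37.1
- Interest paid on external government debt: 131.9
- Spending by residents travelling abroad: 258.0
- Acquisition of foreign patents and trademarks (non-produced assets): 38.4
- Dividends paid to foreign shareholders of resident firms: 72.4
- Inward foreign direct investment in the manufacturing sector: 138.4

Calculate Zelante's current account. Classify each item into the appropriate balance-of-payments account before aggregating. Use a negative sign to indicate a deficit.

50.9

Goods: 377.9
Services: -258.0 + 171.1 - 167.9 + 91.6 = -163.2
Primary income: -23.6 - 72.4 - 131.9 = -227.9
Secondary income: 27.0 + 37.1 = 64.1
Current account = 377.9 + (-163.2) + (-227.9) + 64.1 = 50.9
(Excluded from the current account — financial account: acquisition of a foreign subsidiary by a resident firm (outward FDI) 363.1, foreign purchases of equities on the domestic stock exchange 256.4, domestic pension funds' purchases of foreign equities 148.1, inward foreign direct investment in the manufacturing sector 138.4; capital account: acquisition of foreign patents and trademarks (non-produced assets) 38.4.)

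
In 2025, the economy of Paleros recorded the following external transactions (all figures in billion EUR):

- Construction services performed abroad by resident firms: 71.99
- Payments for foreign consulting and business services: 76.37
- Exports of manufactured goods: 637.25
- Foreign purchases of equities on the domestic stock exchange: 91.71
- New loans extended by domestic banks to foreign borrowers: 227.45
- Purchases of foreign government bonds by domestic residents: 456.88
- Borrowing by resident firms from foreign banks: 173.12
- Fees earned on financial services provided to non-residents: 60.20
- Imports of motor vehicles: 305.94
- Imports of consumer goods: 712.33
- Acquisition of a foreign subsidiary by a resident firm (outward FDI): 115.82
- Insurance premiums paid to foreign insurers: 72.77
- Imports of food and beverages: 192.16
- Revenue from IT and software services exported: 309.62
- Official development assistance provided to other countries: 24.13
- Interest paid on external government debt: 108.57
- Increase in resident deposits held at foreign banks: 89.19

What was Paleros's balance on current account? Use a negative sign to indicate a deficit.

Goods: -712.33 + 637.25 - 305.94 - 192.16 = -573.18
Services: 309.62 + 71.99 - 72.77 - 76.37 + 60.20 = 292.67
Primary income: -108.57
Secondary income: -24.13
Current account = (-573.18) + 292.67 + (-108.57) + (-24.13) = -413.21
(Excluded from the current account — financial account: foreign purchases of equities on the domestic stock exchange 91.71, new loans extended by domestic banks to foreign borrowers 227.45, purchases of foreign government bonds by domestic residents 456.88, borrowing by resident firms from foreign banks 173.12, acquisition of a foreign subsidiary by a resident firm (outward FDI) 115.82, increase in resident deposits held at foreign banks 89.19.)

-413.21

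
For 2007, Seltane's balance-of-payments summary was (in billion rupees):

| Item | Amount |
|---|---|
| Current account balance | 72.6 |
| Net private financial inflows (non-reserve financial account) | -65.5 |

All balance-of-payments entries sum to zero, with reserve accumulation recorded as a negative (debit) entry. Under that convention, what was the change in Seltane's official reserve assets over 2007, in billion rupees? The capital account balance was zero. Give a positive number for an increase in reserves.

7.1

Official reserve transactions balance = -(72.6 + (-65.5)) = -7.1
An accumulation of reserves is recorded as a debit (negative entry), so the change in the stock of reserves is the negative of that balance.
Change in official reserves = -(-7.1) = 7.1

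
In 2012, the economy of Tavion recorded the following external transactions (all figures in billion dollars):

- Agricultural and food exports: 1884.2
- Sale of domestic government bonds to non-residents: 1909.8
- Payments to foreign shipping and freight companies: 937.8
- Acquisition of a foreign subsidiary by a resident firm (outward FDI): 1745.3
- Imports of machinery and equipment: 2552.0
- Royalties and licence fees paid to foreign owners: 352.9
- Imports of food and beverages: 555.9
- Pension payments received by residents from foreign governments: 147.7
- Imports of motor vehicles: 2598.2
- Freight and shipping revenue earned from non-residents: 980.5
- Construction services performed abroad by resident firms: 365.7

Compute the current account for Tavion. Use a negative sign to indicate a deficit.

Goods: -2598.2 - 2552.0 + 1884.2 - 555.9 = -3821.9
Services: -352.9 + 980.5 - 937.8 + 365.7 = 55.5
Secondary income: 147.7
Current account = (-3821.9) + 55.5 + 147.7 = -3618.7
(Excluded from the current account — financial account: sale of domestic government bonds to non-residents 1909.8, acquisition of a foreign subsidiary by a resident firm (outward FDI) 1745.3.)

-3618.7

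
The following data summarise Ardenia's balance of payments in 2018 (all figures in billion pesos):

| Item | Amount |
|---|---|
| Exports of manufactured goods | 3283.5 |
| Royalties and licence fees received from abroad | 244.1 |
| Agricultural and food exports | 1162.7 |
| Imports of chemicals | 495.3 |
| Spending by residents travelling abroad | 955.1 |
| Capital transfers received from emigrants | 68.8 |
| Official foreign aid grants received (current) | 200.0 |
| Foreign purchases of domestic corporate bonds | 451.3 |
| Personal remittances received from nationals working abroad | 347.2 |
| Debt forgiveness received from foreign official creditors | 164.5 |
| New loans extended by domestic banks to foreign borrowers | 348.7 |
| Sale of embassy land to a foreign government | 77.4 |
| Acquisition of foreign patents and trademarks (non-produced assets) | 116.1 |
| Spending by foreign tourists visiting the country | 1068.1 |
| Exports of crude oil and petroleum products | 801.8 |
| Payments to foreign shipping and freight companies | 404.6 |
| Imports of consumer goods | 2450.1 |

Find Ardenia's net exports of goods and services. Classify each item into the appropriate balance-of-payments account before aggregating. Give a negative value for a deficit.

2255.1

Goods: 1162.7 + 3283.5 + 801.8 - 495.3 - 2450.1 = 2302.6
Services: 244.1 + 1068.1 - 404.6 - 955.1 = -47.5
Trade balance = 2302.6 + (-47.5) = 2255.1
(Excluded from the trade balance — capital account: capital transfers received from emigrants 68.8, debt forgiveness received from foreign official creditors 164.5, sale of embassy land to a foreign government 77.4, acquisition of foreign patents and trademarks (non-produced assets) 116.1; secondary income: official foreign aid grants received (current) 200.0, personal remittances received from nationals working abroad 347.2; financial account: foreign purchases of domestic corporate bonds 451.3, new loans extended by domestic banks to foreign borrowers 348.7.)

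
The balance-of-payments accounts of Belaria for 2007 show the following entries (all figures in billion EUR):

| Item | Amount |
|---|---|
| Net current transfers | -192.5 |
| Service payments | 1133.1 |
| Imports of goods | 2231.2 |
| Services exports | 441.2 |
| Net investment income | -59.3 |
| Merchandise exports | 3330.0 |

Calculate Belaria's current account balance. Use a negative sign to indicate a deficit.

155.1

Goods balance = 3330.0 - 2231.2 = 1098.8
Services balance = 441.2 - 1133.1 = -691.9
Trade balance (goods + services) = 1098.8 + (-691.9) = 406.9
Net primary income = -59.3
Net secondary income = -192.5
Current account = 406.9 + (-59.3) + (-192.5) = 155.1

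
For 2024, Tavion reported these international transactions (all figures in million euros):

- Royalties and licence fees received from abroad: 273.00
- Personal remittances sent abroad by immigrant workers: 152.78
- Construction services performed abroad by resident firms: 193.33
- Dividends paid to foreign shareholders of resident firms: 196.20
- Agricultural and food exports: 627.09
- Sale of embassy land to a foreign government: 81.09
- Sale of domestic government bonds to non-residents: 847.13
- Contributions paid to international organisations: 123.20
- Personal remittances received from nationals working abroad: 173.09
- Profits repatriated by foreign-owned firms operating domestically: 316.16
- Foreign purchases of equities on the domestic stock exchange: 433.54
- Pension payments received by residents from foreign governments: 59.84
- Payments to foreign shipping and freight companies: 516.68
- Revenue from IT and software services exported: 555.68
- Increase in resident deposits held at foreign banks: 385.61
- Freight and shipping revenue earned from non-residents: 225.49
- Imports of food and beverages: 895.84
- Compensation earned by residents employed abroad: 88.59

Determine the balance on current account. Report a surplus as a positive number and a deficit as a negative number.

Goods: 627.09 - 895.84 = -268.75
Services: 555.68 + 273.00 - 516.68 + 193.33 + 225.49 = 730.82
Primary income: 88.59 - 316.16 - 196.20 = -423.77
Secondary income: 59.84 - 123.20 - 152.78 + 173.09 = -43.05
Current account = (-268.75) + 730.82 + (-423.77) + (-43.05) = -4.75
(Excluded from the current account — capital account: sale of embassy land to a foreign government 81.09; financial account: sale of domestic government bonds to non-residents 847.13, foreign purchases of equities on the domestic stock exchange 433.54, increase in resident deposits held at foreign banks 385.61.)

-4.75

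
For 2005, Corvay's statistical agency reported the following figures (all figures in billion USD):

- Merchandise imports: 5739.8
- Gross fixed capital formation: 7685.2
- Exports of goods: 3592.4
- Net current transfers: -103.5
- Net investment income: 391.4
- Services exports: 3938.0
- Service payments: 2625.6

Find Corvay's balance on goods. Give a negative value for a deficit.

-2147.4

Goods balance = 3592.4 - 5739.8 = -2147.4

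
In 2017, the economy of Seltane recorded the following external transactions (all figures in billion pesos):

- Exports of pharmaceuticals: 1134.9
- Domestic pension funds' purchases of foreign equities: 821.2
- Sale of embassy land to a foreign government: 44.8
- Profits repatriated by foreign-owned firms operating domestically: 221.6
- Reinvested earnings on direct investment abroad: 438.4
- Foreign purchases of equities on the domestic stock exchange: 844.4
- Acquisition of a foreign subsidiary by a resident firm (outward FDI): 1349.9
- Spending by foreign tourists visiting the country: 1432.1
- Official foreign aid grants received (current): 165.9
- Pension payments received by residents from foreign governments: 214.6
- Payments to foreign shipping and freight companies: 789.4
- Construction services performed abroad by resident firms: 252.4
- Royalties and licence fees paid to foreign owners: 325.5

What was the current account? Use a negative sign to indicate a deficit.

2301.8

Goods: 1134.9
Services: -789.4 - 325.5 + 252.4 + 1432.1 = 569.6
Primary income: -221.6 + 438.4 = 216.8
Secondary income: 165.9 + 214.6 = 380.5
Current account = 1134.9 + 569.6 + 216.8 + 380.5 = 2301.8
(Excluded from the current account — financial account: domestic pension funds' purchases of foreign equities 821.2, foreign purchases of equities on the domestic stock exchange 844.4, acquisition of a foreign subsidiary by a resident firm (outward FDI) 1349.9; capital account: sale of embassy land to a foreign government 44.8.)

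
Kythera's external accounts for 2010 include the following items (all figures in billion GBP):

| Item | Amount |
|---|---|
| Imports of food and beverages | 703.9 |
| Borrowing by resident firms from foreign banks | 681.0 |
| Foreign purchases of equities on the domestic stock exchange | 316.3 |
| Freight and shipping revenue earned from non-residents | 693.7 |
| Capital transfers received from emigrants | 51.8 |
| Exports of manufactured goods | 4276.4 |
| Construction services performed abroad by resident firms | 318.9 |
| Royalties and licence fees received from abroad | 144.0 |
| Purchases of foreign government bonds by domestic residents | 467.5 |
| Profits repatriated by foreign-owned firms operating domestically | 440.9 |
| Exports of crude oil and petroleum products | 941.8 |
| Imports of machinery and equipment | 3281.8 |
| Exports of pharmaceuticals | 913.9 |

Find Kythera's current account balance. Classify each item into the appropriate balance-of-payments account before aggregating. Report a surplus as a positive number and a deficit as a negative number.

Goods: -703.9 + 4276.4 + 941.8 + 913.9 - 3281.8 = 2146.4
Services: 144.0 + 318.9 + 693.7 = 1156.6
Primary income: -440.9
Current account = 2146.4 + 1156.6 + (-440.9) = 2862.1
(Excluded from the current account — financial account: borrowing by resident firms from foreign banks 681.0, foreign purchases of equities on the domestic stock exchange 316.3, purchases of foreign government bonds by domestic residents 467.5; capital account: capital transfers received from emigrants 51.8.)

2862.1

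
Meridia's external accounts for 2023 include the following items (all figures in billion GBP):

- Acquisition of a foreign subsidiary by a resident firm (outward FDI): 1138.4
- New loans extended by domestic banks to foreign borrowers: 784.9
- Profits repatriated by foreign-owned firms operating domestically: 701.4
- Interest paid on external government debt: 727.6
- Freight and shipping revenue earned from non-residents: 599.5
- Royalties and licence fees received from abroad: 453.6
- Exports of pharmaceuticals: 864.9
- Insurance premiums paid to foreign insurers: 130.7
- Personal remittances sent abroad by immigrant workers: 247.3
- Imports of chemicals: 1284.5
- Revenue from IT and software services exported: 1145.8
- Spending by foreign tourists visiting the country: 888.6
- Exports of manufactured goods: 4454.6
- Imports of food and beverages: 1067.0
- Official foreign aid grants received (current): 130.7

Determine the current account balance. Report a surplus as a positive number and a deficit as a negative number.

4379.2

Goods: -1067.0 + 864.9 - 1284.5 + 4454.6 = 2968.0
Services: 453.6 - 130.7 + 599.5 + 888.6 + 1145.8 = 2956.8
Primary income: -701.4 - 727.6 = -1429.0
Secondary income: 130.7 - 247.3 = -116.6
Current account = 2968.0 + 2956.8 + (-1429.0) + (-116.6) = 4379.2
(Excluded from the current account — financial account: acquisition of a foreign subsidiary by a resident firm (outward FDI) 1138.4, new loans extended by domestic banks to foreign borrowers 784.9.)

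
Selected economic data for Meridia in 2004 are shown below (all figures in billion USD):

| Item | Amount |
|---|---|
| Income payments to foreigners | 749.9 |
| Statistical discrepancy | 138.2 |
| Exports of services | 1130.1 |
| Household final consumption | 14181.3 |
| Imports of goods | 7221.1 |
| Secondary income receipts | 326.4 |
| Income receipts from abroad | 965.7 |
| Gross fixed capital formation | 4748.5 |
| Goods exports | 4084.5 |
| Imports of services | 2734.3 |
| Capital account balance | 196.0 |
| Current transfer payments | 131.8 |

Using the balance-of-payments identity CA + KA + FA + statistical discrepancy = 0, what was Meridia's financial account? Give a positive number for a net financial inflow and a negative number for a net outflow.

Goods balance = 4084.5 - 7221.1 = -3136.6
Services balance = 1130.1 - 2734.3 = -1604.2
Trade balance (goods + services) = -3136.6 + (-1604.2) = -4740.8
Net primary income = 965.7 - 749.9 = 215.8
Net secondary income = 326.4 - 131.8 = 194.6
Current account = -4740.8 + 215.8 + 194.6 = -4330.4
Financial account = -(-4330.4 + 196.0 + 138.2) = 3996.2

3996.2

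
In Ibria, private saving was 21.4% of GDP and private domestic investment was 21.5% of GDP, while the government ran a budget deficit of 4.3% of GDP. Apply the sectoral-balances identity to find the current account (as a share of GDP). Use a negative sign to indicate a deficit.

-4.4

By the sectoral-balances identity, CA = (S_private - I) + (T - G).
Private balance = 21.4 - 21.5 = -0.1
Government balance (T - G) = -4.3
CA = -0.1 + (-4.3) = -4.4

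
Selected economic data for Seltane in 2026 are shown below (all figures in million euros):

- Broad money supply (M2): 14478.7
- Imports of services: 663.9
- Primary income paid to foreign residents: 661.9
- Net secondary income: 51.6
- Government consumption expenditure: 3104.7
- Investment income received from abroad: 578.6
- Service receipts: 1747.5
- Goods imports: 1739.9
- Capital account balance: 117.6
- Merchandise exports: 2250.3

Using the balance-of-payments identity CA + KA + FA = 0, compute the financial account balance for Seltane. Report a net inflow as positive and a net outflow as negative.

-1679.9

Goods balance = 2250.3 - 1739.9 = 510.4
Services balance = 1747.5 - 663.9 = 1083.6
Trade balance (goods + services) = 510.4 + 1083.6 = 1594.0
Net primary income = 578.6 - 661.9 = -83.3
Net secondary income = 51.6
Current account = 1594.0 + (-83.3) + 51.6 = 1562.3
Financial account = -(1562.3 + 117.6) = -1679.9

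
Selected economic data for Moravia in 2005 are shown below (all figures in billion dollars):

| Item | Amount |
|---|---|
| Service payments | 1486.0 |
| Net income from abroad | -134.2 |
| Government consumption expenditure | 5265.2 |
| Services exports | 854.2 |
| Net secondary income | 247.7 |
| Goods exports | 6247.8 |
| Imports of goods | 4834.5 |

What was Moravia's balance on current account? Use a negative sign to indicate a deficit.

Goods balance = 6247.8 - 4834.5 = 1413.3
Services balance = 854.2 - 1486.0 = -631.8
Trade balance (goods + services) = 1413.3 + (-631.8) = 781.5
Net primary income = -134.2
Net secondary income = 247.7
Current account = 781.5 + (-134.2) + 247.7 = 895.0

895.0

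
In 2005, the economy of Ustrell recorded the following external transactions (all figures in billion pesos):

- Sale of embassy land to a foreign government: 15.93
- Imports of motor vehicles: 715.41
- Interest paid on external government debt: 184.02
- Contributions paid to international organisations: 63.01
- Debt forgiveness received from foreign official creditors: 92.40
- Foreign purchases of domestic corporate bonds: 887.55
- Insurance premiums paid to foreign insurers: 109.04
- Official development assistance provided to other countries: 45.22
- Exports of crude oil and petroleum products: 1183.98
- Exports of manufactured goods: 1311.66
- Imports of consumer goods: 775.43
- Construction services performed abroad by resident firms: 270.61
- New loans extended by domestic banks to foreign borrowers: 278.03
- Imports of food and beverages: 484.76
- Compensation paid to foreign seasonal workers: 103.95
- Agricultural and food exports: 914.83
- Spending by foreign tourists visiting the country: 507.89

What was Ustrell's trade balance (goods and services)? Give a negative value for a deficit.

Goods: 914.83 - 775.43 - 715.41 + 1311.66 - 484.76 + 1183.98 = 1434.87
Services: 507.89 + 270.61 - 109.04 = 669.46
Trade balance = 1434.87 + 669.46 = 2104.33
(Excluded from the trade balance — capital account: sale of embassy land to a foreign government 15.93, debt forgiveness received from foreign official creditors 92.40; primary income: interest paid on external government debt 184.02, compensation paid to foreign seasonal workers 103.95; secondary income: contributions paid to international organisations 63.01, official development assistance provided to other countries 45.22; financial account: foreign purchases of domestic corporate bonds 887.55, new loans extended by domestic banks to foreign borrowers 278.03.)

2104.33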